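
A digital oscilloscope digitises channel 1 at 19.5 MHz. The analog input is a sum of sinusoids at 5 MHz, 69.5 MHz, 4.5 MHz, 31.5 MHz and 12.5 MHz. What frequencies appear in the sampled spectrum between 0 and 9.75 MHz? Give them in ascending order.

4.5 MHz, 5 MHz, 7 MHz, 7.5 MHz, 8.5 MHz

fs/2 = 9.75 MHz.
5 MHz ≤ fs/2 = 9.75 MHz, passes unchanged.
69.5 MHz mod fs = 11 MHz.
11 MHz > fs/2 = 9.75 MHz, folds to fs − 11 MHz = 8.5 MHz.
4.5 MHz ≤ fs/2 = 9.75 MHz, passes unchanged.
31.5 MHz mod fs = 12 MHz.
12 MHz > fs/2 = 9.75 MHz, folds to fs − 12 MHz = 7.5 MHz.
12.5 MHz > fs/2 = 9.75 MHz, folds to fs − 12.5 MHz = 7 MHz.
Distinct values: {4.5 MHz, 5 MHz, 7 MHz, 7.5 MHz, 8.5 MHz}.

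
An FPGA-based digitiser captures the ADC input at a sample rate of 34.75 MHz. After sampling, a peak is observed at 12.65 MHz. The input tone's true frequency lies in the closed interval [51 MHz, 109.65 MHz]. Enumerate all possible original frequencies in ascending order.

56.85 MHz, 82.15 MHz, 91.6 MHz

Frequencies that alias to 12.65 MHz are k·fs ± 12.65 MHz for integer k ≥ 0.
k=0: 12.65 MHz.
k=1: 22.1 MHz, 47.4 MHz.
k=2: 56.85 MHz, 82.15 MHz.
k=3: 91.6 MHz, 116.9 MHz.
k=4: 126.35 MHz, 151.65 MHz.
Within [51 MHz, 109.65 MHz]: 56.85 MHz, 82.15 MHz, 91.6 MHz.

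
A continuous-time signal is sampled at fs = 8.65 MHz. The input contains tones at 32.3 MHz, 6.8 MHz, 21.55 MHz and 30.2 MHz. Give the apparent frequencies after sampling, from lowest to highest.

fs/2 = 4.325 MHz.
32.3 MHz mod fs = 6.35 MHz.
6.35 MHz > fs/2 = 4.325 MHz, folds to fs − 6.35 MHz = 2.3 MHz.
6.8 MHz > fs/2 = 4.325 MHz, folds to fs − 6.8 MHz = 1.85 MHz.
21.55 MHz mod fs = 4.25 MHz.
4.25 MHz ≤ fs/2 = 4.325 MHz, appears at 4.25 MHz.
30.2 MHz mod fs = 4.25 MHz.
4.25 MHz ≤ fs/2 = 4.325 MHz, appears at 4.25 MHz.
Distinct values: {1.85 MHz, 2.3 MHz, 4.25 MHz}.

1.85 MHz, 2.3 MHz, 4.25 MHz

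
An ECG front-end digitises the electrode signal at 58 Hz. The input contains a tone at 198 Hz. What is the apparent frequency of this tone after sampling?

24 Hz

198 Hz mod fs = 24 Hz.
24 Hz ≤ fs/2 = 29 Hz, appears at 24 Hz.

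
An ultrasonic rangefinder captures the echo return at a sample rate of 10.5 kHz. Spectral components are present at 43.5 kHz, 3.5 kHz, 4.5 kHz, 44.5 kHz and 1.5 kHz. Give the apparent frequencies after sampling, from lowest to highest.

1.5 kHz, 2.5 kHz, 3.5 kHz, 4.5 kHz

fs/2 = 5.25 kHz.
43.5 kHz mod fs = 1.5 kHz.
1.5 kHz ≤ fs/2 = 5.25 kHz, appears at 1.5 kHz.
3.5 kHz ≤ fs/2 = 5.25 kHz, passes unchanged.
4.5 kHz ≤ fs/2 = 5.25 kHz, passes unchanged.
44.5 kHz mod fs = 2.5 kHz.
2.5 kHz ≤ fs/2 = 5.25 kHz, appears at 2.5 kHz.
1.5 kHz ≤ fs/2 = 5.25 kHz, passes unchanged.
Distinct values: {1.5 kHz, 2.5 kHz, 3.5 kHz, 4.5 kHz}.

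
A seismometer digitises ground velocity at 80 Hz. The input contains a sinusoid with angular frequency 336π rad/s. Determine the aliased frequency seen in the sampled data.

8 Hz

ω = 336π rad/s → f = ω/(2π) = 168 Hz.
168 Hz mod fs = 8 Hz.
8 Hz ≤ fs/2 = 40 Hz, appears at 8 Hz.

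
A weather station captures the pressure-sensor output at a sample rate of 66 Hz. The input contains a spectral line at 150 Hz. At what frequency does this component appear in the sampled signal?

150 Hz mod fs = 18 Hz.
18 Hz ≤ fs/2 = 33 Hz, appears at 18 Hz.

18 Hz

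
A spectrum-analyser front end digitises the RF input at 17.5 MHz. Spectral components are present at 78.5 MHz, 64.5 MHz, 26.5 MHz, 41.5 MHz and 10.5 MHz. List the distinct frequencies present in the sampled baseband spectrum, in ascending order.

fs/2 = 8.75 MHz.
78.5 MHz mod fs = 8.5 MHz.
8.5 MHz ≤ fs/2 = 8.75 MHz, appears at 8.5 MHz.
64.5 MHz mod fs = 12 MHz.
12 MHz > fs/2 = 8.75 MHz, folds to fs − 12 MHz = 5.5 MHz.
26.5 MHz mod fs = 9 MHz.
9 MHz > fs/2 = 8.75 MHz, folds to fs − 9 MHz = 8.5 MHz.
41.5 MHz mod fs = 6.5 MHz.
6.5 MHz ≤ fs/2 = 8.75 MHz, appears at 6.5 MHz.
10.5 MHz > fs/2 = 8.75 MHz, folds to fs − 10.5 MHz = 7 MHz.
Distinct values: {5.5 MHz, 6.5 MHz, 7 MHz, 8.5 MHz}.

5.5 MHz, 6.5 MHz, 7 MHz, 8.5 MHz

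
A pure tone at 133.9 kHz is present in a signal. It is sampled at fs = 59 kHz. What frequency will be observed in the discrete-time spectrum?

15.9 kHz

133.9 kHz mod fs = 15.9 kHz.
15.9 kHz ≤ fs/2 = 29.5 kHz, appears at 15.9 kHz.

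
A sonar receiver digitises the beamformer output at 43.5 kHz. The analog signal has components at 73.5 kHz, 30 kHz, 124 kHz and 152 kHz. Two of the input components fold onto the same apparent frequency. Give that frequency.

13.5 kHz

fs/2 = 21.75 kHz.
73.5 kHz mod fs = 30 kHz.
30 kHz > fs/2 = 21.75 kHz, folds to fs − 30 kHz = 13.5 kHz.
30 kHz > fs/2 = 21.75 kHz, folds to fs − 30 kHz = 13.5 kHz.
124 kHz mod fs = 37 kHz.
37 kHz > fs/2 = 21.75 kHz, folds to fs − 37 kHz = 6.5 kHz.
152 kHz mod fs = 21.5 kHz.
21.5 kHz ≤ fs/2 = 21.75 kHz, appears at 21.5 kHz.
30 kHz and 73.5 kHz both map to 13.5 kHz.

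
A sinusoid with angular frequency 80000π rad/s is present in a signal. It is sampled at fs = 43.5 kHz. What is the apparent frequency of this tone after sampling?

ω = 80000π rad/s → f = ω/(2π) = 40000 Hz = 40 kHz.
40 kHz > fs/2 = 21.75 kHz, folds to fs − 40 kHz = 3.5 kHz.

3.5 kHz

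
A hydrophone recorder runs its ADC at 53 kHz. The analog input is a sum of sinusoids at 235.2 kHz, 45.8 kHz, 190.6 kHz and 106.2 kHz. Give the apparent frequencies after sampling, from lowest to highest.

fs/2 = 26.5 kHz.
235.2 kHz mod fs = 23.2 kHz.
23.2 kHz ≤ fs/2 = 26.5 kHz, appears at 23.2 kHz.
45.8 kHz > fs/2 = 26.5 kHz, folds to fs − 45.8 kHz = 7.2 kHz.
190.6 kHz mod fs = 31.6 kHz.
31.6 kHz > fs/2 = 26.5 kHz, folds to fs − 31.6 kHz = 21.4 kHz.
106.2 kHz mod fs = 0.2 kHz.
0.2 kHz ≤ fs/2 = 26.5 kHz, appears at 0.2 kHz.
Distinct values: {0.2 kHz, 7.2 kHz, 21.4 kHz, 23.2 kHz}.

0.2 kHz, 7.2 kHz, 21.4 kHz, 23.2 kHz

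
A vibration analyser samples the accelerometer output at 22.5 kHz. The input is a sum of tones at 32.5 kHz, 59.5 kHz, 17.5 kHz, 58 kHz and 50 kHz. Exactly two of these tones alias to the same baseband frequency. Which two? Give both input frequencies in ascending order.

fs/2 = 11.25 kHz.
32.5 kHz mod fs = 10 kHz.
10 kHz ≤ fs/2 = 11.25 kHz, appears at 10 kHz.
59.5 kHz mod fs = 14.5 kHz.
14.5 kHz > fs/2 = 11.25 kHz, folds to fs − 14.5 kHz = 8 kHz.
17.5 kHz > fs/2 = 11.25 kHz, folds to fs − 17.5 kHz = 5 kHz.
58 kHz mod fs = 13 kHz.
13 kHz > fs/2 = 11.25 kHz, folds to fs − 13 kHz = 9.5 kHz.
50 kHz mod fs = 5 kHz.
5 kHz ≤ fs/2 = 11.25 kHz, appears at 5 kHz.
17.5 kHz and 50 kHz both map to 5 kHz.

17.5 kHz, 50 kHz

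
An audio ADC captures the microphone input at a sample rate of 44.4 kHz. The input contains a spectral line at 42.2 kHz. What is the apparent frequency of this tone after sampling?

42.2 kHz > fs/2 = 22.2 kHz, folds to fs − 42.2 kHz = 2.2 kHz.

2.2 kHz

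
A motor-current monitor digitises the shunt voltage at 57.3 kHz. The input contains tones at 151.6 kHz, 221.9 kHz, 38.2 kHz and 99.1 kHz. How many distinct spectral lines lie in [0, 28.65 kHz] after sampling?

fs/2 = 28.65 kHz.
151.6 kHz mod fs = 37 kHz.
37 kHz > fs/2 = 28.65 kHz, folds to fs − 37 kHz = 20.3 kHz.
221.9 kHz mod fs = 50 kHz.
50 kHz > fs/2 = 28.65 kHz, folds to fs − 50 kHz = 7.3 kHz.
38.2 kHz > fs/2 = 28.65 kHz, folds to fs − 38.2 kHz = 19.1 kHz.
99.1 kHz mod fs = 41.8 kHz.
41.8 kHz > fs/2 = 28.65 kHz, folds to fs − 41.8 kHz = 15.5 kHz.
Distinct values: {7.3 kHz, 15.5 kHz, 19.1 kHz, 20.3 kHz} → 4.

4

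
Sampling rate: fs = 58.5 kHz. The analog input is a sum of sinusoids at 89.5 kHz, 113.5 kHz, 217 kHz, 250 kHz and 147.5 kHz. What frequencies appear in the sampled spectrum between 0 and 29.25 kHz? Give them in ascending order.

fs/2 = 29.25 kHz.
89.5 kHz mod fs = 31 kHz.
31 kHz > fs/2 = 29.25 kHz, folds to fs − 31 kHz = 27.5 kHz.
113.5 kHz mod fs = 55 kHz.
55 kHz > fs/2 = 29.25 kHz, folds to fs − 55 kHz = 3.5 kHz.
217 kHz mod fs = 41.5 kHz.
41.5 kHz > fs/2 = 29.25 kHz, folds to fs − 41.5 kHz = 17 kHz.
250 kHz mod fs = 16 kHz.
16 kHz ≤ fs/2 = 29.25 kHz, appears at 16 kHz.
147.5 kHz mod fs = 30.5 kHz.
30.5 kHz > fs/2 = 29.25 kHz, folds to fs − 30.5 kHz = 28 kHz.
Distinct values: {3.5 kHz, 16 kHz, 17 kHz, 27.5 kHz, 28 kHz}.

3.5 kHz, 16 kHz, 17 kHz, 27.5 kHz, 28 kHz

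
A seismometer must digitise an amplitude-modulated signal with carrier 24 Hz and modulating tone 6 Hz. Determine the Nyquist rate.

AM sidebands sit at fc ± fm = 18 Hz and 30 Hz.
Highest-frequency component: 30 Hz.
Nyquist rate = 2 × 30 Hz = 60 Hz.

60 Hz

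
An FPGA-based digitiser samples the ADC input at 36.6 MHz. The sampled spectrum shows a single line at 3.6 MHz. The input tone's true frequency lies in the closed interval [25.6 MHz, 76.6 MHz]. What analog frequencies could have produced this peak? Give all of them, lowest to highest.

Frequencies that alias to 3.6 MHz are k·fs ± 3.6 MHz for integer k ≥ 0.
k=0: 3.6 MHz.
k=1: 33 MHz, 40.2 MHz.
k=2: 69.6 MHz, 76.8 MHz.
k=3: 106.2 MHz, 113.4 MHz.
Within [25.6 MHz, 76.6 MHz]: 33 MHz, 40.2 MHz, 69.6 MHz.

33 MHz, 40.2 MHz, 69.6 MHz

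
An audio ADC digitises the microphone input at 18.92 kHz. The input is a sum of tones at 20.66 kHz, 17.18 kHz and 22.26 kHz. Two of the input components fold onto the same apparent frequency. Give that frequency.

1.74 kHz

fs/2 = 9.46 kHz.
20.66 kHz mod fs = 1.74 kHz.
1.74 kHz ≤ fs/2 = 9.46 kHz, appears at 1.74 kHz.
17.18 kHz > fs/2 = 9.46 kHz, folds to fs − 17.18 kHz = 1.74 kHz.
22.26 kHz mod fs = 3.34 kHz.
3.34 kHz ≤ fs/2 = 9.46 kHz, appears at 3.34 kHz.
17.18 kHz and 20.66 kHz both map to 1.74 kHz.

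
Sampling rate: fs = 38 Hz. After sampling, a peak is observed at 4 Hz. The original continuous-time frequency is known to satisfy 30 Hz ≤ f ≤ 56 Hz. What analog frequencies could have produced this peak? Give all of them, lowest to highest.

34 Hz, 42 Hz

Frequencies that alias to 4 Hz are k·fs ± 4 Hz for integer k ≥ 0.
k=0: 4 Hz.
k=1: 34 Hz, 42 Hz.
k=2: 72 Hz, 80 Hz.
Within [30 Hz, 56 Hz]: 34 Hz, 42 Hz.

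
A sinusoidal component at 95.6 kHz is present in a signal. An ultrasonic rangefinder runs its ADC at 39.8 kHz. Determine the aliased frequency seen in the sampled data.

95.6 kHz mod fs = 16 kHz.
16 kHz ≤ fs/2 = 19.9 kHz, appears at 16 kHz.

16 kHz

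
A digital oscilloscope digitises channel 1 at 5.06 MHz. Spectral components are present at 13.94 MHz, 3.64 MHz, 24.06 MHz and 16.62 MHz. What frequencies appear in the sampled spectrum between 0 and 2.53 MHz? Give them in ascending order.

1.24 MHz, 1.42 MHz, 1.44 MHz

fs/2 = 2.53 MHz.
13.94 MHz mod fs = 3.82 MHz.
3.82 MHz > fs/2 = 2.53 MHz, folds to fs − 3.82 MHz = 1.24 MHz.
3.64 MHz > fs/2 = 2.53 MHz, folds to fs − 3.64 MHz = 1.42 MHz.
24.06 MHz mod fs = 3.82 MHz.
3.82 MHz > fs/2 = 2.53 MHz, folds to fs − 3.82 MHz = 1.24 MHz.
16.62 MHz mod fs = 1.44 MHz.
1.44 MHz ≤ fs/2 = 2.53 MHz, appears at 1.44 MHz.
Distinct values: {1.24 MHz, 1.42 MHz, 1.44 MHz}.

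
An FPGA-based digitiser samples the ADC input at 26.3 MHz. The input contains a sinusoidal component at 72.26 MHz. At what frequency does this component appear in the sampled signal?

72.26 MHz mod fs = 19.66 MHz.
19.66 MHz > fs/2 = 13.15 MHz, folds to fs − 19.66 MHz = 6.64 MHz.

6.64 MHz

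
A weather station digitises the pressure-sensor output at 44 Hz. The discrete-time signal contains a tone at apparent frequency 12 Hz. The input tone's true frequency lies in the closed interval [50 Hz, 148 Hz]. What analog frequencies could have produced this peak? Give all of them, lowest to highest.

56 Hz, 76 Hz, 100 Hz, 120 Hz, 144 Hz

Frequencies that alias to 12 Hz are k·fs ± 12 Hz for integer k ≥ 0.
k=0: 12 Hz.
k=1: 32 Hz, 56 Hz.
k=2: 76 Hz, 100 Hz.
k=3: 120 Hz, 144 Hz.
k=4: 164 Hz, 188 Hz.
Within [50 Hz, 148 Hz]: 56 Hz, 76 Hz, 100 Hz, 120 Hz, 144 Hz.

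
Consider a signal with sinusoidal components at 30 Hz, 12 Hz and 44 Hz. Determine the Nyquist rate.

88 Hz

Highest-frequency component: 44 Hz.
Nyquist rate = 2 × 44 Hz = 88 Hz.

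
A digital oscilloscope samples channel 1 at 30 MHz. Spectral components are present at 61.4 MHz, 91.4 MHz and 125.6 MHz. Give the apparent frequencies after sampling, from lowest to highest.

fs/2 = 15 MHz.
61.4 MHz mod fs = 1.4 MHz.
1.4 MHz ≤ fs/2 = 15 MHz, appears at 1.4 MHz.
91.4 MHz mod fs = 1.4 MHz.
1.4 MHz ≤ fs/2 = 15 MHz, appears at 1.4 MHz.
125.6 MHz mod fs = 5.6 MHz.
5.6 MHz ≤ fs/2 = 15 MHz, appears at 5.6 MHz.
Distinct values: {1.4 MHz, 5.6 MHz}.

1.4 MHz, 5.6 MHz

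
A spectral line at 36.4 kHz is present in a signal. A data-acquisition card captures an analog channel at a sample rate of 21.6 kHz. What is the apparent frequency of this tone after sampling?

36.4 kHz mod fs = 14.8 kHz.
14.8 kHz > fs/2 = 10.8 kHz, folds to fs − 14.8 kHz = 6.8 kHz.

6.8 kHz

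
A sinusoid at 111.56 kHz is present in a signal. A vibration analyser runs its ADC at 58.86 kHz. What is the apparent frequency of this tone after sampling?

111.56 kHz mod fs = 52.7 kHz.
52.7 kHz > fs/2 = 29.43 kHz, folds to fs − 52.7 kHz = 6.16 kHz.

6.16 kHz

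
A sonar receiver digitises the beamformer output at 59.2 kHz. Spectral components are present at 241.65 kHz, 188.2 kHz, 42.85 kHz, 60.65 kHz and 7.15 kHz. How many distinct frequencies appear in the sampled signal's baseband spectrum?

fs/2 = 29.6 kHz.
241.65 kHz mod fs = 4.85 kHz.
4.85 kHz ≤ fs/2 = 29.6 kHz, appears at 4.85 kHz.
188.2 kHz mod fs = 10.6 kHz.
10.6 kHz ≤ fs/2 = 29.6 kHz, appears at 10.6 kHz.
42.85 kHz > fs/2 = 29.6 kHz, folds to fs − 42.85 kHz = 16.35 kHz.
60.65 kHz mod fs = 1.45 kHz.
1.45 kHz ≤ fs/2 = 29.6 kHz, appears at 1.45 kHz.
7.15 kHz ≤ fs/2 = 29.6 kHz, passes unchanged.
Distinct values: {1.45 kHz, 4.85 kHz, 7.15 kHz, 10.6 kHz, 16.35 kHz} → 5.

5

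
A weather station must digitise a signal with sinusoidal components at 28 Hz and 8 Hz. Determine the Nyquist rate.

56 Hz

Highest-frequency component: 28 Hz.
Nyquist rate = 2 × 28 Hz = 56 Hz.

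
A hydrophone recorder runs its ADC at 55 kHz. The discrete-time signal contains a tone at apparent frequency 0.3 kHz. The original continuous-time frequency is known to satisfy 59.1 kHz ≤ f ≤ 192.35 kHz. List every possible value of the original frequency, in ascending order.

Frequencies that alias to 0.3 kHz are k·fs ± 0.3 kHz for integer k ≥ 0.
k=0: 0.3 kHz.
k=1: 54.7 kHz, 55.3 kHz.
k=2: 109.7 kHz, 110.3 kHz.
k=3: 164.7 kHz, 165.3 kHz.
k=4: 219.7 kHz, 220.3 kHz.
Within [59.1 kHz, 192.35 kHz]: 109.7 kHz, 110.3 kHz, 164.7 kHz, 165.3 kHz.

109.7 kHz, 110.3 kHz, 164.7 kHz, 165.3 kHz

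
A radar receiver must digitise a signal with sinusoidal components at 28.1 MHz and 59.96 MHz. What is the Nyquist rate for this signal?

Highest-frequency component: 59.96 MHz.
Nyquist rate = 2 × 59.96 MHz = 119.92 MHz.

119.92 MHz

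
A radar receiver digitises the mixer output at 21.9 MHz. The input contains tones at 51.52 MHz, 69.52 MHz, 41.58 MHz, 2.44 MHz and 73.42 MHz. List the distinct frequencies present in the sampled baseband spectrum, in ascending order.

fs/2 = 10.95 MHz.
51.52 MHz mod fs = 7.72 MHz.
7.72 MHz ≤ fs/2 = 10.95 MHz, appears at 7.72 MHz.
69.52 MHz mod fs = 3.82 MHz.
3.82 MHz ≤ fs/2 = 10.95 MHz, appears at 3.82 MHz.
41.58 MHz mod fs = 19.68 MHz.
19.68 MHz > fs/2 = 10.95 MHz, folds to fs − 19.68 MHz = 2.22 MHz.
2.44 MHz ≤ fs/2 = 10.95 MHz, passes unchanged.
73.42 MHz mod fs = 7.72 MHz.
7.72 MHz ≤ fs/2 = 10.95 MHz, appears at 7.72 MHz.
Distinct values: {2.22 MHz, 2.44 MHz, 3.82 MHz, 7.72 MHz}.

2.22 MHz, 2.44 MHz, 3.82 MHz, 7.72 MHz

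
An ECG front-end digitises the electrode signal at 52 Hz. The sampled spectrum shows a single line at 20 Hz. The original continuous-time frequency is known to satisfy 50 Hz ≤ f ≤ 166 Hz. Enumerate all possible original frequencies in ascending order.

72 Hz, 84 Hz, 124 Hz, 136 Hz

Frequencies that alias to 20 Hz are k·fs ± 20 Hz for integer k ≥ 0.
k=0: 20 Hz.
k=1: 32 Hz, 72 Hz.
k=2: 84 Hz, 124 Hz.
k=3: 136 Hz, 176 Hz.
k=4: 188 Hz, 228 Hz.
Within [50 Hz, 166 Hz]: 72 Hz, 84 Hz, 124 Hz, 136 Hz.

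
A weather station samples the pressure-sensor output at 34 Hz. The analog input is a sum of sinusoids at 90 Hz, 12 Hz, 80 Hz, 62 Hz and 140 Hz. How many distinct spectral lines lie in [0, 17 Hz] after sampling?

3

fs/2 = 17 Hz.
90 Hz mod fs = 22 Hz.
22 Hz > fs/2 = 17 Hz, folds to fs − 22 Hz = 12 Hz.
12 Hz ≤ fs/2 = 17 Hz, passes unchanged.
80 Hz mod fs = 12 Hz.
12 Hz ≤ fs/2 = 17 Hz, appears at 12 Hz.
62 Hz mod fs = 28 Hz.
28 Hz > fs/2 = 17 Hz, folds to fs − 28 Hz = 6 Hz.
140 Hz mod fs = 4 Hz.
4 Hz ≤ fs/2 = 17 Hz, appears at 4 Hz.
Distinct values: {4 Hz, 6 Hz, 12 Hz} → 3.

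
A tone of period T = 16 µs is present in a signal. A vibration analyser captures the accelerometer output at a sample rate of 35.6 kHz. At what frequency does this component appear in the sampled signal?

8.7 kHz

T = 16 µs → f = 1/T = 62.5 kHz.
62.5 kHz mod fs = 26.9 kHz.
26.9 kHz > fs/2 = 17.8 kHz, folds to fs − 26.9 kHz = 8.7 kHz.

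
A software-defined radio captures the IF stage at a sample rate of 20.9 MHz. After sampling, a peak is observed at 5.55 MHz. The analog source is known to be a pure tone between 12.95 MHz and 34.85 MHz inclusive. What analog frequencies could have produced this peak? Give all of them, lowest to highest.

Frequencies that alias to 5.55 MHz are k·fs ± 5.55 MHz for integer k ≥ 0.
k=0: 5.55 MHz.
k=1: 15.35 MHz, 26.45 MHz.
k=2: 36.25 MHz, 47.35 MHz.
Within [12.95 MHz, 34.85 MHz]: 15.35 MHz, 26.45 MHz.

15.35 MHz, 26.45 MHz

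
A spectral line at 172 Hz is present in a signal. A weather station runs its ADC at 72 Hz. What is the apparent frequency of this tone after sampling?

28 Hz

172 Hz mod fs = 28 Hz.
28 Hz ≤ fs/2 = 36 Hz, appears at 28 Hz.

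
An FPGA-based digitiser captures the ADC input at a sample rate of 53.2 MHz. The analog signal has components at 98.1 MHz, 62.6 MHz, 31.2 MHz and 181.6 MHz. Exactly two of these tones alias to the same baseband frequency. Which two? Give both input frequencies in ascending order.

31.2 MHz, 181.6 MHz

fs/2 = 26.6 MHz.
98.1 MHz mod fs = 44.9 MHz.
44.9 MHz > fs/2 = 26.6 MHz, folds to fs − 44.9 MHz = 8.3 MHz.
62.6 MHz mod fs = 9.4 MHz.
9.4 MHz ≤ fs/2 = 26.6 MHz, appears at 9.4 MHz.
31.2 MHz > fs/2 = 26.6 MHz, folds to fs − 31.2 MHz = 22 MHz.
181.6 MHz mod fs = 22 MHz.
22 MHz ≤ fs/2 = 26.6 MHz, appears at 22 MHz.
31.2 MHz and 181.6 MHz both map to 22 MHz.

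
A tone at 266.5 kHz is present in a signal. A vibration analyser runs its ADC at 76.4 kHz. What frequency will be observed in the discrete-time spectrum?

37.3 kHz

266.5 kHz mod fs = 37.3 kHz.
37.3 kHz ≤ fs/2 = 38.2 kHz, appears at 37.3 kHz.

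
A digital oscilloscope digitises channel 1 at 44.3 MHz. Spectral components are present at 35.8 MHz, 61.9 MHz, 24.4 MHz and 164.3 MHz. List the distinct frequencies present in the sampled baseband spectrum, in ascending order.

fs/2 = 22.15 MHz.
35.8 MHz > fs/2 = 22.15 MHz, folds to fs − 35.8 MHz = 8.5 MHz.
61.9 MHz mod fs = 17.6 MHz.
17.6 MHz ≤ fs/2 = 22.15 MHz, appears at 17.6 MHz.
24.4 MHz > fs/2 = 22.15 MHz, folds to fs − 24.4 MHz = 19.9 MHz.
164.3 MHz mod fs = 31.4 MHz.
31.4 MHz > fs/2 = 22.15 MHz, folds to fs − 31.4 MHz = 12.9 MHz.
Distinct values: {8.5 MHz, 12.9 MHz, 17.6 MHz, 19.9 MHz}.

8.5 MHz, 12.9 MHz, 17.6 MHz, 19.9 MHz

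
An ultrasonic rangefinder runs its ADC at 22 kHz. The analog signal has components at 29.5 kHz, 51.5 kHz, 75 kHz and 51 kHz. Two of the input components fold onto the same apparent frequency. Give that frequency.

fs/2 = 11 kHz.
29.5 kHz mod fs = 7.5 kHz.
7.5 kHz ≤ fs/2 = 11 kHz, appears at 7.5 kHz.
51.5 kHz mod fs = 7.5 kHz.
7.5 kHz ≤ fs/2 = 11 kHz, appears at 7.5 kHz.
75 kHz mod fs = 9 kHz.
9 kHz ≤ fs/2 = 11 kHz, appears at 9 kHz.
51 kHz mod fs = 7 kHz.
7 kHz ≤ fs/2 = 11 kHz, appears at 7 kHz.
29.5 kHz and 51.5 kHz both map to 7.5 kHz.

7.5 kHz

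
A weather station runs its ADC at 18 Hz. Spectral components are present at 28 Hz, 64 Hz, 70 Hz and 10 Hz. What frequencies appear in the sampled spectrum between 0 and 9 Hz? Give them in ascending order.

fs/2 = 9 Hz.
28 Hz mod fs = 10 Hz.
10 Hz > fs/2 = 9 Hz, folds to fs − 10 Hz = 8 Hz.
64 Hz mod fs = 10 Hz.
10 Hz > fs/2 = 9 Hz, folds to fs − 10 Hz = 8 Hz.
70 Hz mod fs = 16 Hz.
16 Hz > fs/2 = 9 Hz, folds to fs − 16 Hz = 2 Hz.
10 Hz > fs/2 = 9 Hz, folds to fs − 10 Hz = 8 Hz.
Distinct values: {2 Hz, 8 Hz}.

2 Hz, 8 Hz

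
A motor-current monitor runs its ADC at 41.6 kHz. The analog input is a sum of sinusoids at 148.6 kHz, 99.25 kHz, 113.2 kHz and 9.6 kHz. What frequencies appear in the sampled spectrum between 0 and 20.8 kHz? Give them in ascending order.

fs/2 = 20.8 kHz.
148.6 kHz mod fs = 23.8 kHz.
23.8 kHz > fs/2 = 20.8 kHz, folds to fs − 23.8 kHz = 17.8 kHz.
99.25 kHz mod fs = 16.05 kHz.
16.05 kHz ≤ fs/2 = 20.8 kHz, appears at 16.05 kHz.
113.2 kHz mod fs = 30 kHz.
30 kHz > fs/2 = 20.8 kHz, folds to fs − 30 kHz = 11.6 kHz.
9.6 kHz ≤ fs/2 = 20.8 kHz, passes unchanged.
Distinct values: {9.6 kHz, 11.6 kHz, 16.05 kHz, 17.8 kHz}.

9.6 kHz, 11.6 kHz, 16.05 kHz, 17.8 kHz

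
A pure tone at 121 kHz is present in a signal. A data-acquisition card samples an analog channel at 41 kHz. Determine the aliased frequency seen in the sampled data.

121 kHz mod fs = 39 kHz.
39 kHz > fs/2 = 20.5 kHz, folds to fs − 39 kHz = 2 kHz.

2 kHz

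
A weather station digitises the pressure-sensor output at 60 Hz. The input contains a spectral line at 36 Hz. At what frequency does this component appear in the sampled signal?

24 Hz

36 Hz > fs/2 = 30 Hz, folds to fs − 36 Hz = 24 Hz.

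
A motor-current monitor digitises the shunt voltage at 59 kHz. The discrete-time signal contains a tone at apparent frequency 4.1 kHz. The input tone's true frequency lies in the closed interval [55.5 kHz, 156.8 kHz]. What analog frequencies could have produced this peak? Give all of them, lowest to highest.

Frequencies that alias to 4.1 kHz are k·fs ± 4.1 kHz for integer k ≥ 0.
k=0: 4.1 kHz.
k=1: 54.9 kHz, 63.1 kHz.
k=2: 113.9 kHz, 122.1 kHz.
k=3: 172.9 kHz, 181.1 kHz.
Within [55.5 kHz, 156.8 kHz]: 63.1 kHz, 113.9 kHz, 122.1 kHz.

63.1 kHz, 113.9 kHz, 122.1 kHz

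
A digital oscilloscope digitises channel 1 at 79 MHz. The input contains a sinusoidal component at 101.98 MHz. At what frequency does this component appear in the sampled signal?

22.98 MHz

101.98 MHz mod fs = 22.98 MHz.
22.98 MHz ≤ fs/2 = 39.5 MHz, appears at 22.98 MHz.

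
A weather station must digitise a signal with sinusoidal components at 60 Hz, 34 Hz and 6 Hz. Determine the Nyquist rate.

Highest-frequency component: 60 Hz.
Nyquist rate = 2 × 60 Hz = 120 Hz.

120 Hz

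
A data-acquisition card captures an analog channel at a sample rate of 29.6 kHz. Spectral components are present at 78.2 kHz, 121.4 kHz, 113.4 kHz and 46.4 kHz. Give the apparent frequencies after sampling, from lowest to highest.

fs/2 = 14.8 kHz.
78.2 kHz mod fs = 19 kHz.
19 kHz > fs/2 = 14.8 kHz, folds to fs − 19 kHz = 10.6 kHz.
121.4 kHz mod fs = 3 kHz.
3 kHz ≤ fs/2 = 14.8 kHz, appears at 3 kHz.
113.4 kHz mod fs = 24.6 kHz.
24.6 kHz > fs/2 = 14.8 kHz, folds to fs − 24.6 kHz = 5 kHz.
46.4 kHz mod fs = 16.8 kHz.
16.8 kHz > fs/2 = 14.8 kHz, folds to fs − 16.8 kHz = 12.8 kHz.
Distinct values: {3 kHz, 5 kHz, 10.6 kHz, 12.8 kHz}.

3 kHz, 5 kHz, 10.6 kHz, 12.8 kHz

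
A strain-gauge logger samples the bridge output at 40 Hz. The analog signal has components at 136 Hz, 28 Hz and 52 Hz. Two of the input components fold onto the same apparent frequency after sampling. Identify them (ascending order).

fs/2 = 20 Hz.
136 Hz mod fs = 16 Hz.
16 Hz ≤ fs/2 = 20 Hz, appears at 16 Hz.
28 Hz > fs/2 = 20 Hz, folds to fs − 28 Hz = 12 Hz.
52 Hz mod fs = 12 Hz.
12 Hz ≤ fs/2 = 20 Hz, appears at 12 Hz.
28 Hz and 52 Hz both map to 12 Hz.

28 Hz, 52 Hz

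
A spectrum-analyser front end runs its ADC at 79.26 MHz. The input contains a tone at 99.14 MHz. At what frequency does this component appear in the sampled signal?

19.88 MHz

99.14 MHz mod fs = 19.88 MHz.
19.88 MHz ≤ fs/2 = 39.63 MHz, appears at 19.88 MHz.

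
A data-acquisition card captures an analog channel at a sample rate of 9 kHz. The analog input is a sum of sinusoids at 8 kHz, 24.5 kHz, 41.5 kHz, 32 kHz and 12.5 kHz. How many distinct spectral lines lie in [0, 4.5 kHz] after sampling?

4

fs/2 = 4.5 kHz.
8 kHz > fs/2 = 4.5 kHz, folds to fs − 8 kHz = 1 kHz.
24.5 kHz mod fs = 6.5 kHz.
6.5 kHz > fs/2 = 4.5 kHz, folds to fs − 6.5 kHz = 2.5 kHz.
41.5 kHz mod fs = 5.5 kHz.
5.5 kHz > fs/2 = 4.5 kHz, folds to fs − 5.5 kHz = 3.5 kHz.
32 kHz mod fs = 5 kHz.
5 kHz > fs/2 = 4.5 kHz, folds to fs − 5 kHz = 4 kHz.
12.5 kHz mod fs = 3.5 kHz.
3.5 kHz ≤ fs/2 = 4.5 kHz, appears at 3.5 kHz.
Distinct values: {1 kHz, 2.5 kHz, 3.5 kHz, 4 kHz} → 4.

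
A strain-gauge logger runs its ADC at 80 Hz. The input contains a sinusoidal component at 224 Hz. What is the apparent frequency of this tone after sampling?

16 Hz

224 Hz mod fs = 64 Hz.
64 Hz > fs/2 = 40 Hz, folds to fs − 64 Hz = 16 Hz.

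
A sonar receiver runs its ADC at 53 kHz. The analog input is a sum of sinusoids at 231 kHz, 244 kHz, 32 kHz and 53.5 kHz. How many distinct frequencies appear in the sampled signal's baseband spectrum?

fs/2 = 26.5 kHz.
231 kHz mod fs = 19 kHz.
19 kHz ≤ fs/2 = 26.5 kHz, appears at 19 kHz.
244 kHz mod fs = 32 kHz.
32 kHz > fs/2 = 26.5 kHz, folds to fs − 32 kHz = 21 kHz.
32 kHz > fs/2 = 26.5 kHz, folds to fs − 32 kHz = 21 kHz.
53.5 kHz mod fs = 0.5 kHz.
0.5 kHz ≤ fs/2 = 26.5 kHz, appears at 0.5 kHz.
Distinct values: {0.5 kHz, 19 kHz, 21 kHz} → 3.

3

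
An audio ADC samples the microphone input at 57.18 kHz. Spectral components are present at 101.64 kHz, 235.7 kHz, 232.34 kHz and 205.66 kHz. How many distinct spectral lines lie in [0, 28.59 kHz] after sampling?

fs/2 = 28.59 kHz.
101.64 kHz mod fs = 44.46 kHz.
44.46 kHz > fs/2 = 28.59 kHz, folds to fs − 44.46 kHz = 12.72 kHz.
235.7 kHz mod fs = 6.98 kHz.
6.98 kHz ≤ fs/2 = 28.59 kHz, appears at 6.98 kHz.
232.34 kHz mod fs = 3.62 kHz.
3.62 kHz ≤ fs/2 = 28.59 kHz, appears at 3.62 kHz.
205.66 kHz mod fs = 34.12 kHz.
34.12 kHz > fs/2 = 28.59 kHz, folds to fs − 34.12 kHz = 23.06 kHz.
Distinct values: {3.62 kHz, 6.98 kHz, 12.72 kHz, 23.06 kHz} → 4.

4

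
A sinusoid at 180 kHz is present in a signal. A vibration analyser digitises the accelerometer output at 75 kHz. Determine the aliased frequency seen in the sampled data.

30 kHz

180 kHz mod fs = 30 kHz.
30 kHz ≤ fs/2 = 37.5 kHz, appears at 30 kHz.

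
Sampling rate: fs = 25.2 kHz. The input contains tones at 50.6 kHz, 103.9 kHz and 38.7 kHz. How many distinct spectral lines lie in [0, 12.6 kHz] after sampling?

3

fs/2 = 12.6 kHz.
50.6 kHz mod fs = 0.2 kHz.
0.2 kHz ≤ fs/2 = 12.6 kHz, appears at 0.2 kHz.
103.9 kHz mod fs = 3.1 kHz.
3.1 kHz ≤ fs/2 = 12.6 kHz, appears at 3.1 kHz.
38.7 kHz mod fs = 13.5 kHz.
13.5 kHz > fs/2 = 12.6 kHz, folds to fs − 13.5 kHz = 11.7 kHz.
Distinct values: {0.2 kHz, 3.1 kHz, 11.7 kHz} → 3.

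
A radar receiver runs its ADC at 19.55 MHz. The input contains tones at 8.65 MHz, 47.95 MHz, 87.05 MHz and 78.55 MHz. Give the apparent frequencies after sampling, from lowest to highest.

0.35 MHz, 8.65 MHz, 8.85 MHz

fs/2 = 9.775 MHz.
8.65 MHz ≤ fs/2 = 9.775 MHz, passes unchanged.
47.95 MHz mod fs = 8.85 MHz.
8.85 MHz ≤ fs/2 = 9.775 MHz, appears at 8.85 MHz.
87.05 MHz mod fs = 8.85 MHz.
8.85 MHz ≤ fs/2 = 9.775 MHz, appears at 8.85 MHz.
78.55 MHz mod fs = 0.35 MHz.
0.35 MHz ≤ fs/2 = 9.775 MHz, appears at 0.35 MHz.
Distinct values: {0.35 MHz, 8.65 MHz, 8.85 MHz}.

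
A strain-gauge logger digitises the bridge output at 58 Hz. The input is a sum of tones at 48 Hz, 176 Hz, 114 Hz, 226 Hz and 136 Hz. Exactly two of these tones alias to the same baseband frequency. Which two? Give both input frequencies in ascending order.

114 Hz, 176 Hz

fs/2 = 29 Hz.
48 Hz > fs/2 = 29 Hz, folds to fs − 48 Hz = 10 Hz.
176 Hz mod fs = 2 Hz.
2 Hz ≤ fs/2 = 29 Hz, appears at 2 Hz.
114 Hz mod fs = 56 Hz.
56 Hz > fs/2 = 29 Hz, folds to fs − 56 Hz = 2 Hz.
226 Hz mod fs = 52 Hz.
52 Hz > fs/2 = 29 Hz, folds to fs − 52 Hz = 6 Hz.
136 Hz mod fs = 20 Hz.
20 Hz ≤ fs/2 = 29 Hz, appears at 20 Hz.
114 Hz and 176 Hz both map to 2 Hz.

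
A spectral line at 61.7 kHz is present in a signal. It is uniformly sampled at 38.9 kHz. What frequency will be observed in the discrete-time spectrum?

61.7 kHz mod fs = 22.8 kHz.
22.8 kHz > fs/2 = 19.45 kHz, folds to fs − 22.8 kHz = 16.1 kHz.

16.1 kHz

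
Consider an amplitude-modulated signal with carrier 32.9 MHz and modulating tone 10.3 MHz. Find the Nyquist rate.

86.4 MHz

AM sidebands sit at fc ± fm = 22.6 MHz and 43.2 MHz.
Highest-frequency component: 43.2 MHz.
Nyquist rate = 2 × 43.2 MHz = 86.4 MHz.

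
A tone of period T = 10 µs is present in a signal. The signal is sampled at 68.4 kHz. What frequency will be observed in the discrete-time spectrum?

T = 10 µs → f = 1/T = 100 kHz.
100 kHz mod fs = 31.6 kHz.
31.6 kHz ≤ fs/2 = 34.2 kHz, appears at 31.6 kHz.

31.6 kHz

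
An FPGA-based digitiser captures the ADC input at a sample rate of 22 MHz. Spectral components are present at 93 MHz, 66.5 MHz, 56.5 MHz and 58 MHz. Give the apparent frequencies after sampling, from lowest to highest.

fs/2 = 11 MHz.
93 MHz mod fs = 5 MHz.
5 MHz ≤ fs/2 = 11 MHz, appears at 5 MHz.
66.5 MHz mod fs = 0.5 MHz.
0.5 MHz ≤ fs/2 = 11 MHz, appears at 0.5 MHz.
56.5 MHz mod fs = 12.5 MHz.
12.5 MHz > fs/2 = 11 MHz, folds to fs − 12.5 MHz = 9.5 MHz.
58 MHz mod fs = 14 MHz.
14 MHz > fs/2 = 11 MHz, folds to fs − 14 MHz = 8 MHz.
Distinct values: {0.5 MHz, 5 MHz, 8 MHz, 9.5 MHz}.

0.5 MHz, 5 MHz, 8 MHz, 9.5 MHz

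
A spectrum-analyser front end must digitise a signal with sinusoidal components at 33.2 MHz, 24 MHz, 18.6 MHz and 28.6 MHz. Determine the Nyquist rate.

Highest-frequency component: 33.2 MHz.
Nyquist rate = 2 × 33.2 MHz = 66.4 MHz.

66.4 MHz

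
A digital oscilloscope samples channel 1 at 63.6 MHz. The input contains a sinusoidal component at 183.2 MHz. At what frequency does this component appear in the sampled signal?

7.6 MHz

183.2 MHz mod fs = 56 MHz.
56 MHz > fs/2 = 31.8 MHz, folds to fs − 56 MHz = 7.6 MHz.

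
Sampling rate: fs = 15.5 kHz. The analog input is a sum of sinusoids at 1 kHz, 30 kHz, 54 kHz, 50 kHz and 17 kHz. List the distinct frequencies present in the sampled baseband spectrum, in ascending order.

1 kHz, 1.5 kHz, 3.5 kHz, 7.5 kHz

fs/2 = 7.75 kHz.
1 kHz ≤ fs/2 = 7.75 kHz, passes unchanged.
30 kHz mod fs = 14.5 kHz.
14.5 kHz > fs/2 = 7.75 kHz, folds to fs − 14.5 kHz = 1 kHz.
54 kHz mod fs = 7.5 kHz.
7.5 kHz ≤ fs/2 = 7.75 kHz, appears at 7.5 kHz.
50 kHz mod fs = 3.5 kHz.
3.5 kHz ≤ fs/2 = 7.75 kHz, appears at 3.5 kHz.
17 kHz mod fs = 1.5 kHz.
1.5 kHz ≤ fs/2 = 7.75 kHz, appears at 1.5 kHz.
Distinct values: {1 kHz, 1.5 kHz, 3.5 kHz, 7.5 kHz}.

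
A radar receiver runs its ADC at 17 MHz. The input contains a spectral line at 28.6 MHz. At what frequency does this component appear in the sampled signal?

5.4 MHz

28.6 MHz mod fs = 11.6 MHz.
11.6 MHz > fs/2 = 8.5 MHz, folds to fs − 11.6 MHz = 5.4 MHz.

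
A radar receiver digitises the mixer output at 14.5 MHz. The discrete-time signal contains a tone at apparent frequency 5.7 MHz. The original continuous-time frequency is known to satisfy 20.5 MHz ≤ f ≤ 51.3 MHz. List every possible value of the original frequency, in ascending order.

Frequencies that alias to 5.7 MHz are k·fs ± 5.7 MHz for integer k ≥ 0.
k=0: 5.7 MHz.
k=1: 8.8 MHz, 20.2 MHz.
k=2: 23.3 MHz, 34.7 MHz.
k=3: 37.8 MHz, 49.2 MHz.
k=4: 52.3 MHz, 63.7 MHz.
Within [20.5 MHz, 51.3 MHz]: 23.3 MHz, 34.7 MHz, 37.8 MHz, 49.2 MHz.

23.3 MHz, 34.7 MHz, 37.8 MHz, 49.2 MHz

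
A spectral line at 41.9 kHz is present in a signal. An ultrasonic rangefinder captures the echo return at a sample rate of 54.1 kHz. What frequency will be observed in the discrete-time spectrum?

41.9 kHz > fs/2 = 27.05 kHz, folds to fs − 41.9 kHz = 12.2 kHz.

12.2 kHz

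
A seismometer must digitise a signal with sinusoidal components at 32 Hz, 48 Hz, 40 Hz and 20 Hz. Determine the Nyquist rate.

Highest-frequency component: 48 Hz.
Nyquist rate = 2 × 48 Hz = 96 Hz.

96 Hz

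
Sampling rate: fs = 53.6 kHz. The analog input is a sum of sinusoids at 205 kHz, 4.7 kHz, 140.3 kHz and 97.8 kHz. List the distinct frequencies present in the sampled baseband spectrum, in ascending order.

fs/2 = 26.8 kHz.
205 kHz mod fs = 44.2 kHz.
44.2 kHz > fs/2 = 26.8 kHz, folds to fs − 44.2 kHz = 9.4 kHz.
4.7 kHz ≤ fs/2 = 26.8 kHz, passes unchanged.
140.3 kHz mod fs = 33.1 kHz.
33.1 kHz > fs/2 = 26.8 kHz, folds to fs − 33.1 kHz = 20.5 kHz.
97.8 kHz mod fs = 44.2 kHz.
44.2 kHz > fs/2 = 26.8 kHz, folds to fs − 44.2 kHz = 9.4 kHz.
Distinct values: {4.7 kHz, 9.4 kHz, 20.5 kHz}.

4.7 kHz, 9.4 kHz, 20.5 kHz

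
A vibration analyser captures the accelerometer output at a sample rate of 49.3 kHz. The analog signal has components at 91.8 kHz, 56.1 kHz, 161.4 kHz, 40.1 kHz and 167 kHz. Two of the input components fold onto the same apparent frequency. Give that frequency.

fs/2 = 24.65 kHz.
91.8 kHz mod fs = 42.5 kHz.
42.5 kHz > fs/2 = 24.65 kHz, folds to fs − 42.5 kHz = 6.8 kHz.
56.1 kHz mod fs = 6.8 kHz.
6.8 kHz ≤ fs/2 = 24.65 kHz, appears at 6.8 kHz.
161.4 kHz mod fs = 13.5 kHz.
13.5 kHz ≤ fs/2 = 24.65 kHz, appears at 13.5 kHz.
40.1 kHz > fs/2 = 24.65 kHz, folds to fs − 40.1 kHz = 9.2 kHz.
167 kHz mod fs = 19.1 kHz.
19.1 kHz ≤ fs/2 = 24.65 kHz, appears at 19.1 kHz.
56.1 kHz and 91.8 kHz both map to 6.8 kHz.

6.8 kHz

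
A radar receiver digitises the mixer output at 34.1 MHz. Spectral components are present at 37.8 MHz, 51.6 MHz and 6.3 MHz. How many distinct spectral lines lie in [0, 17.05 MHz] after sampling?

fs/2 = 17.05 MHz.
37.8 MHz mod fs = 3.7 MHz.
3.7 MHz ≤ fs/2 = 17.05 MHz, appears at 3.7 MHz.
51.6 MHz mod fs = 17.5 MHz.
17.5 MHz > fs/2 = 17.05 MHz, folds to fs − 17.5 MHz = 16.6 MHz.
6.3 MHz ≤ fs/2 = 17.05 MHz, passes unchanged.
Distinct values: {3.7 MHz, 6.3 MHz, 16.6 MHz} → 3.

3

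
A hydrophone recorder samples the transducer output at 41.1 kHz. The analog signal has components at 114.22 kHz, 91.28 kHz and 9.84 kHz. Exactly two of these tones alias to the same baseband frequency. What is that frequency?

fs/2 = 20.55 kHz.
114.22 kHz mod fs = 32.02 kHz.
32.02 kHz > fs/2 = 20.55 kHz, folds to fs − 32.02 kHz = 9.08 kHz.
91.28 kHz mod fs = 9.08 kHz.
9.08 kHz ≤ fs/2 = 20.55 kHz, appears at 9.08 kHz.
9.84 kHz ≤ fs/2 = 20.55 kHz, passes unchanged.
91.28 kHz and 114.22 kHz both map to 9.08 kHz.

9.08 kHz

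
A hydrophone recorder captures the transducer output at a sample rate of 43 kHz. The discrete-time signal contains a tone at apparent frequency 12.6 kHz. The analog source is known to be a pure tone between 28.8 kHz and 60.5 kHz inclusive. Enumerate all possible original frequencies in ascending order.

Frequencies that alias to 12.6 kHz are k·fs ± 12.6 kHz for integer k ≥ 0.
k=0: 12.6 kHz.
k=1: 30.4 kHz, 55.6 kHz.
k=2: 73.4 kHz, 98.6 kHz.
Within [28.8 kHz, 60.5 kHz]: 30.4 kHz, 55.6 kHz.

30.4 kHz, 55.6 kHz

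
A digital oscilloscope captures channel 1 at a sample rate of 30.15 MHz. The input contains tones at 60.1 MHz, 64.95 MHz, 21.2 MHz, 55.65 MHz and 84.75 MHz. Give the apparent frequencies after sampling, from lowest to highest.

fs/2 = 15.075 MHz.
60.1 MHz mod fs = 29.95 MHz.
29.95 MHz > fs/2 = 15.075 MHz, folds to fs − 29.95 MHz = 0.2 MHz.
64.95 MHz mod fs = 4.65 MHz.
4.65 MHz ≤ fs/2 = 15.075 MHz, appears at 4.65 MHz.
21.2 MHz > fs/2 = 15.075 MHz, folds to fs − 21.2 MHz = 8.95 MHz.
55.65 MHz mod fs = 25.5 MHz.
25.5 MHz > fs/2 = 15.075 MHz, folds to fs − 25.5 MHz = 4.65 MHz.
84.75 MHz mod fs = 24.45 MHz.
24.45 MHz > fs/2 = 15.075 MHz, folds to fs − 24.45 MHz = 5.7 MHz.
Distinct values: {0.2 MHz, 4.65 MHz, 5.7 MHz, 8.95 MHz}.

0.2 MHz, 4.65 MHz, 5.7 MHz, 8.95 MHz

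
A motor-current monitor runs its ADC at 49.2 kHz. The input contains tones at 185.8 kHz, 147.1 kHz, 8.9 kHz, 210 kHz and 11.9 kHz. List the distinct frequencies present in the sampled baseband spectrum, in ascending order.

0.5 kHz, 8.9 kHz, 11 kHz, 11.9 kHz, 13.2 kHz

fs/2 = 24.6 kHz.
185.8 kHz mod fs = 38.2 kHz.
38.2 kHz > fs/2 = 24.6 kHz, folds to fs − 38.2 kHz = 11 kHz.
147.1 kHz mod fs = 48.7 kHz.
48.7 kHz > fs/2 = 24.6 kHz, folds to fs − 48.7 kHz = 0.5 kHz.
8.9 kHz ≤ fs/2 = 24.6 kHz, passes unchanged.
210 kHz mod fs = 13.2 kHz.
13.2 kHz ≤ fs/2 = 24.6 kHz, appears at 13.2 kHz.
11.9 kHz ≤ fs/2 = 24.6 kHz, passes unchanged.
Distinct values: {0.5 kHz, 8.9 kHz, 11 kHz, 11.9 kHz, 13.2 kHz}.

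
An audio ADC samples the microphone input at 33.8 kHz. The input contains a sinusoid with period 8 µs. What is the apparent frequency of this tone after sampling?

T = 8 µs → f = 1/T = 125 kHz.
125 kHz mod fs = 23.6 kHz.
23.6 kHz > fs/2 = 16.9 kHz, folds to fs − 23.6 kHz = 10.2 kHz.

10.2 kHz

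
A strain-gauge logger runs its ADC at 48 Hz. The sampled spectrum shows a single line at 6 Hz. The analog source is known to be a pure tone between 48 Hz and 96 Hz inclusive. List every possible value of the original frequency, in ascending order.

Frequencies that alias to 6 Hz are k·fs ± 6 Hz for integer k ≥ 0.
k=0: 6 Hz.
k=1: 42 Hz, 54 Hz.
k=2: 90 Hz, 102 Hz.
k=3: 138 Hz, 150 Hz.
Within [48 Hz, 96 Hz]: 54 Hz, 90 Hz.

54 Hz, 90 Hz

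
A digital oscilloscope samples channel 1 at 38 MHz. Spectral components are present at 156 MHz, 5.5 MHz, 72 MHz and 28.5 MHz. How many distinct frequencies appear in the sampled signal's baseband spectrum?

fs/2 = 19 MHz.
156 MHz mod fs = 4 MHz.
4 MHz ≤ fs/2 = 19 MHz, appears at 4 MHz.
5.5 MHz ≤ fs/2 = 19 MHz, passes unchanged.
72 MHz mod fs = 34 MHz.
34 MHz > fs/2 = 19 MHz, folds to fs − 34 MHz = 4 MHz.
28.5 MHz > fs/2 = 19 MHz, folds to fs − 28.5 MHz = 9.5 MHz.
Distinct values: {4 MHz, 5.5 MHz, 9.5 MHz} → 3.

3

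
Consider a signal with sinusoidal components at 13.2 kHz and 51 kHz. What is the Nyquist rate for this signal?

102 kHz

Highest-frequency component: 51 kHz.
Nyquist rate = 2 × 51 kHz = 102 kHz.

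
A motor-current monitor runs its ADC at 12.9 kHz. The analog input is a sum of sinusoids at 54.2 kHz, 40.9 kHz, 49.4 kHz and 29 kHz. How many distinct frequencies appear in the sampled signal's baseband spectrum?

fs/2 = 6.45 kHz.
54.2 kHz mod fs = 2.6 kHz.
2.6 kHz ≤ fs/2 = 6.45 kHz, appears at 2.6 kHz.
40.9 kHz mod fs = 2.2 kHz.
2.2 kHz ≤ fs/2 = 6.45 kHz, appears at 2.2 kHz.
49.4 kHz mod fs = 10.7 kHz.
10.7 kHz > fs/2 = 6.45 kHz, folds to fs − 10.7 kHz = 2.2 kHz.
29 kHz mod fs = 3.2 kHz.
3.2 kHz ≤ fs/2 = 6.45 kHz, appears at 3.2 kHz.
Distinct values: {2.2 kHz, 2.6 kHz, 3.2 kHz} → 3.

3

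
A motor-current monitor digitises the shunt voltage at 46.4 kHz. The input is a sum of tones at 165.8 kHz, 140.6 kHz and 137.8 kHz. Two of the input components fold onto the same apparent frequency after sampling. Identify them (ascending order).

fs/2 = 23.2 kHz.
165.8 kHz mod fs = 26.6 kHz.
26.6 kHz > fs/2 = 23.2 kHz, folds to fs − 26.6 kHz = 19.8 kHz.
140.6 kHz mod fs = 1.4 kHz.
1.4 kHz ≤ fs/2 = 23.2 kHz, appears at 1.4 kHz.
137.8 kHz mod fs = 45 kHz.
45 kHz > fs/2 = 23.2 kHz, folds to fs − 45 kHz = 1.4 kHz.
137.8 kHz and 140.6 kHz both map to 1.4 kHz.

137.8 kHz, 140.6 kHz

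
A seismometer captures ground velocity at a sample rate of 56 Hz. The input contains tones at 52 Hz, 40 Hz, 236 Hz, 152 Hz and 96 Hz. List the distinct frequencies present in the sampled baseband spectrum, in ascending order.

4 Hz, 12 Hz, 16 Hz

fs/2 = 28 Hz.
52 Hz > fs/2 = 28 Hz, folds to fs − 52 Hz = 4 Hz.
40 Hz > fs/2 = 28 Hz, folds to fs − 40 Hz = 16 Hz.
236 Hz mod fs = 12 Hz.
12 Hz ≤ fs/2 = 28 Hz, appears at 12 Hz.
152 Hz mod fs = 40 Hz.
40 Hz > fs/2 = 28 Hz, folds to fs − 40 Hz = 16 Hz.
96 Hz mod fs = 40 Hz.
40 Hz > fs/2 = 28 Hz, folds to fs − 40 Hz = 16 Hz.
Distinct values: {4 Hz, 12 Hz, 16 Hz}.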